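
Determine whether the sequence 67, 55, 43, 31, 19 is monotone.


Differences: -12, -12, -12, -12
All differences < 0 → strictly DECREASING

Monotonically decreasing


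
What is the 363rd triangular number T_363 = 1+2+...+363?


n(n+1)/2 = 363×364/2 = 132132/2 = 66066

Σk = 66066


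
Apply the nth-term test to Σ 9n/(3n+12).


lim(n→∞) 9n/(3n+12) = 9/3 = 3  (divide numerator and denominator by n)
lim aₙ = 3 ≠ 0 → series DIVERGES

Diverges (lim aₙ = 3 ≠ 0)


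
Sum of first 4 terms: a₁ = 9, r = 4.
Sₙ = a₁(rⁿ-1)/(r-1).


Sₙ = 9×(4^4 - 1)/(4 - 1)
= 9×(256 - 1)/3
= 9×255/3
= 765

S_4 = 765


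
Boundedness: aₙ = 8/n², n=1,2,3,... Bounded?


a₁ = 8, a₂ = 8/4, a₃ = 8/9, ...
0 < aₙ ≤ 8 for all n ≥ 1
The sequence IS bounded

Bounded (0 < aₙ ≤ 8)


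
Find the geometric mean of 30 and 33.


GM = √(30×33) = √990 = 31.4643

GM = 31.4643


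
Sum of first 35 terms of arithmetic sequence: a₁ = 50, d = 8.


aₙ = 50 + (35-1)×8 = 322
Sₙ = n(a₁+aₙ)/2 = 35×(50+322)/2
= 35×372/2 = 6510

S_35 = 6510


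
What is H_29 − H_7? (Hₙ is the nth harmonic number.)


Σₖ₌8^29 1/k = 1/8 + 1/9 + 1/10 + ... + 1/29
= 3188050002127/2329089562800
≈ 1.3688

Sum = 3188050002127/2329089562800 ≈ 1.3688


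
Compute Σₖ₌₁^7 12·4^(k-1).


Sₙ = 12×(4^7 - 1)/(4 - 1)
= 12×(16384 - 1)/3
= 12×16383/3
= 65532

S_7 = 65532


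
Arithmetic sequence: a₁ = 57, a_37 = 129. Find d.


d = (aₙ - a₁)/(n-1)
= (129 - 57)/(37-1)
= 72/36 = 2

d = 2


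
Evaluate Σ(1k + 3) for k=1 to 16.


Σ(1k+3) = 1·Σk + 3·n
= 1·136 + 3·16
= 136 + 48 = 184

Σ = 184


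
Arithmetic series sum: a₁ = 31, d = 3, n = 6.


aₙ = 31 + (6-1)×3 = 46
Sₙ = n(a₁+aₙ)/2 = 6×(31+46)/2
= 6×77/2 = 231

S_6 = 231


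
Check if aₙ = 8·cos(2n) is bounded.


For all n, -1 ≤ cos(2n) ≤ 1, so -8 ≤ 8·cos(2n) ≤ 8
Lower bound: -8, Upper bound: 8
The sequence IS bounded

Bounded (-8 ≤ aₙ ≤ 8)


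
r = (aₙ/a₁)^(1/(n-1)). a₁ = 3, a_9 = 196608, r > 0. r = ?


r^(n-1) = aₙ/a₁
r^8 = 196608/3 = 65536
r = 65536^(1/8)
= ±4; taking r > 0 gives r = 4

r = 4


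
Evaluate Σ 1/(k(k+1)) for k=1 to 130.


1/(k(k+1)) = 1/k - 1/(k+1) (partial fractions)
Telescoping: Σ = 1 - 1/131 = 130/131

Sum = 130/131


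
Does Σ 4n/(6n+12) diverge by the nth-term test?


lim(n→∞) 4n/(6n+12) = 4/6 = 2/3  (divide numerator and denominator by n)
lim aₙ = 2/3 ≠ 0 → series DIVERGES

Diverges (lim aₙ = 2/3 ≠ 0)


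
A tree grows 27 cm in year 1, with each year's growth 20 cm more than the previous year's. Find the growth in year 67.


aₙ = a₁ + (n-1)d
= 27 + (67-1)×20
= 27 + 1320
= 1347

a_67 = 1347


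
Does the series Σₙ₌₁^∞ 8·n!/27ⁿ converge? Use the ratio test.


aₙ = 8·n!/27^n
a_{n+1}/aₙ = (n+1)!/27^(n+1) × 27^n/n!  (constant 8 cancels)
= (n+1)/27
L = lim(n→∞) (n+1)/27 = ∞
L > 1 → series DIVERGES

Diverges (ratio test: L = ∞ > 1)


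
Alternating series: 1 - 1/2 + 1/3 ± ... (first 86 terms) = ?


S = 1 - 1/2 + 1/3 - 1/4 + 1/5 - 1/6 + 1/7 - 1/8 ± ...
= 0.6874
(Full series converges to +ln(2) ≈ +0.6931)

S_86 = 0.6874


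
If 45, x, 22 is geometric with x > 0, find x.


GM = √(45×22) = √990 = 31.4643

GM = 31.4643


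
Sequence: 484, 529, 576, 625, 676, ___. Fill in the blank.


Pattern: perfect squares: n²
Terms: 484, 529, 576, 625, 676
Next term = 729

Next term = 729


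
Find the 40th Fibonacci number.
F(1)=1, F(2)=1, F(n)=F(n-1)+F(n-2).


Fibonacci sequence: 1, 1, 2, 3, 5, 8, 13, 21, 34, 55, 89, ...
F(40) = 102334155

F(40) = 102334155


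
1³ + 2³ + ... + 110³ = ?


n(n+1)/2 = 110×111/2 = 6105
Σk³ = 6105² = 37271025

Σk³ = 37271025


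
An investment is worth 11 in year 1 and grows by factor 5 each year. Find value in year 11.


aₙ = a₁·r^(n-1)
= 11×5^10
= 11×9765625
= 107421875

a_11 = 107421875


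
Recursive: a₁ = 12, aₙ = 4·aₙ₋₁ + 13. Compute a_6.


Computing step by step:
a_1 = 12
a_2 = 61
a_3 = 257
a_4 = 1041
a_5 = 4177
a_6 = 16721


a_6 = 16721


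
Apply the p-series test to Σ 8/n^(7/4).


p-series test: Σ c/n^p converges if p > 1, diverges if p ≤ 1 (constant c > 0 doesn't affect convergence).
p = 7/4
7/4 > 1 → CONVERGES

Converges (p = 7/4 > 1)


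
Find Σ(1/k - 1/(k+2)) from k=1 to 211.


Telescoping with gap 2: two head and two tail terms survive.
= (1 + 1/2) - (1/212 + 1/213)
= 3/2 - 1/212 - 1/213 = 67309/45156

Sum = 67309/45156


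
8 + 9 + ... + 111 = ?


Σₖ₌8^111 k = Σₖ₌₁^111 k − Σₖ₌₁^7 k
= 111·112/2 − 7·8/2
= 6216 − 28 = 6188

Σk = 6188


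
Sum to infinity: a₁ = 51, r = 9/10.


S∞ = a₁/(1-r) = 51/(1 - 9/10)
= 51/(1/10)
= 510

S∞ = 510


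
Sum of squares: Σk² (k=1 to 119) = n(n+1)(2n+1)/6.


n = 119
n(n+1)(2n+1)/6 = 119×120×239/6
= 3412920/6 = 568820

Σk² = 568820


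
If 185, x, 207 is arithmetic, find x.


AM = (185 + 207)/2 = 392/2 = 196

AM = 196


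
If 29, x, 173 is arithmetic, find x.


AM = (29 + 173)/2 = 202/2 = 101

AM = 101


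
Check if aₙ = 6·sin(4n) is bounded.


For all n, -1 ≤ sin(4n) ≤ 1, so -6 ≤ 6·sin(4n) ≤ 6
Lower bound: -6, Upper bound: 6
The sequence IS bounded

Bounded (-6 ≤ aₙ ≤ 6)


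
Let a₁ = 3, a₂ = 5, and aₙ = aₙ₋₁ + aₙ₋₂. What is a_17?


Computing iteratively: 3, 5, 8, 13, 21, 34, 55, 89, 144, 233, 377, 610, ...
a_17 = 6765

a_17 = 6765


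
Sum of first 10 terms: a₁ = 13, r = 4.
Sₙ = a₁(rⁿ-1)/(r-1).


Sₙ = 13×(4^10 - 1)/(4 - 1)
= 13×(1048576 - 1)/3
= 13×1048575/3
= 4543825

S_10 = 4543825


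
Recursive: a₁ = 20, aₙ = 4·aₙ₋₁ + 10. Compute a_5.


Computing step by step:
a_1 = 20
a_2 = 90
a_3 = 370
a_4 = 1490
a_5 = 5970


a_5 = 5970


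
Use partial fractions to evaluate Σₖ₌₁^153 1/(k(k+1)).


1/(k(k+1)) = 1/k - 1/(k+1) (partial fractions)
Telescoping: Σ = 1 - 1/154 = 153/154

Sum = 153/154


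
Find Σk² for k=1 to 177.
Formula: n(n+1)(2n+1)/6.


n = 177
n(n+1)(2n+1)/6 = 177×178×355/6
= 11184630/6 = 1864105

Σk² = 1864105


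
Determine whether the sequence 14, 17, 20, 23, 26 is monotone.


Differences: 3, 3, 3, 3
All differences > 0 → strictly INCREASING

Monotonically increasing


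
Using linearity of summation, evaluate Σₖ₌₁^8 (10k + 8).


Σ(10k+8) = 10·Σk + 8·n
= 10·36 + 8·8
= 360 + 64 = 424

Σ = 424


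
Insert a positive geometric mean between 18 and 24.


GM = √(18×24) = √432 = 20.7846

GM = 20.7846


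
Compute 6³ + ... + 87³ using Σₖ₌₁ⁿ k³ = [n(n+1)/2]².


Σₖ₌6^87 k³ = [87·88/2]² − [5·6/2]²
= 14653584 − 225 = 14653359

Σk³ = 14653359


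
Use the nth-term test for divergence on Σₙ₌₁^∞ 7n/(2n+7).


lim(n→∞) 7n/(2n+7) = 7/2 = 7/2  (divide numerator and denominator by n)
lim aₙ = 7/2 ≠ 0 → series DIVERGES

Diverges (lim aₙ = 7/2 ≠ 0)


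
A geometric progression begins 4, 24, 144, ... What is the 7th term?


aₙ = a₁·r^(n-1)
= 4×6^6
= 4×46656
= 186624

a_7 = 186624


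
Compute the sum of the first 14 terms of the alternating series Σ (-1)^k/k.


S = -1 + 1/2 - 1/3 + 1/4 - 1/5 + 1/6 - 1/7 + 1/8 ± ...
= -0.6587
(Full series converges to -ln(2) ≈ -0.6931)

S_14 = -0.6587


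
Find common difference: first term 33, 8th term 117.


d = (aₙ - a₁)/(n-1)
= (117 - 33)/(8-1)
= 84/7 = 12

d = 12


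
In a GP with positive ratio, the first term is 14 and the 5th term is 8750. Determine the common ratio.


r^(n-1) = aₙ/a₁
r^4 = 8750/14 = 625
r = 625^(1/4)
= ±5; taking r > 0 gives r = 5

r = 5


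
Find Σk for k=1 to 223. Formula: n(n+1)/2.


n(n+1)/2 = 223×224/2 = 49952/2 = 24976

Σk = 24976


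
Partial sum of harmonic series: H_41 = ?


H_41 = 1/1 + 1/2 + 1/3 + ... + 1/41
= 85691034670497533/19914562703599200
≈ 4.3029

H_41 = 85691034670497533/19914562703599200 ≈ 4.3029


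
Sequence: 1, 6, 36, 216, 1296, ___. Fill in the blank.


Pattern: geometric (r=6)
Terms: 1, 6, 36, 216, 1296
Next term = 7776

Next term = 7776


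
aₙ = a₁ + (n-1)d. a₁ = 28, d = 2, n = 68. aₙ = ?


aₙ = a₁ + (n-1)d
= 28 + (68-1)×2
= 28 + 134
= 162

a_68 = 162


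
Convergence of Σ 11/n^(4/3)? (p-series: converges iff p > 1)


p-series test: Σ c/n^p converges if p > 1, diverges if p ≤ 1 (constant c > 0 doesn't affect convergence).
p = 4/3
4/3 > 1 → CONVERGES

Converges (p = 4/3 > 1)


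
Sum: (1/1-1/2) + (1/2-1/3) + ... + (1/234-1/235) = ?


Telescoping: adjacent terms cancel.
= 1/1 - 1/235
= 1 - 1/235 = 234/235

Sum = 234/235


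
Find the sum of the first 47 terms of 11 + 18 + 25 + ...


aₙ = 11 + (47-1)×7 = 333
Sₙ = n(a₁+aₙ)/2 = 47×(11+333)/2
= 47×344/2 = 8084

S_47 = 8084


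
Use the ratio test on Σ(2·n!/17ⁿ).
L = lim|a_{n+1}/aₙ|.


aₙ = 2·n!/17^n
a_{n+1}/aₙ = (n+1)!/17^(n+1) × 17^n/n!  (constant 2 cancels)
= (n+1)/17
L = lim(n→∞) (n+1)/17 = ∞
L > 1 → series DIVERGES

Diverges (ratio test: L = ∞ > 1)


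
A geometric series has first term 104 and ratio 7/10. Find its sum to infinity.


S∞ = a₁/(1-r) = 104/(1 - 7/10)
= 104/(3/10)
= 1040/3

S∞ = 1040/3


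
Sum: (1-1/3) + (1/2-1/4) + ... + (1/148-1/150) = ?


Telescoping with gap 2: two head and two tail terms survive.
= (1 + 1/2) - (1/149 + 1/150)
= 3/2 - 1/149 - 1/150 = 16613/11175

Sum = 16613/11175


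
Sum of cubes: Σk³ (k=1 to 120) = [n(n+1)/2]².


n(n+1)/2 = 120×121/2 = 7260
Σk³ = 7260² = 52707600

Σk³ = 52707600


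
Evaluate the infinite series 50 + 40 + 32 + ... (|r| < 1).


S∞ = a₁/(1-r) = 50/(1 - 4/5)
= 50/(1/5)
= 250

S∞ = 250


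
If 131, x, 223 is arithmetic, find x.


AM = (131 + 223)/2 = 354/2 = 177

AM = 177


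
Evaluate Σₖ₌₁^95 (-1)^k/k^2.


S = -1 + 1/4 - 1/9 + 1/16 - 1/25 + 1/36 - 1/49 + 1/64 ± ...
= -0.8225
(Full series converges to -π²/12 ≈ -0.8225)

S_95 = -0.8225


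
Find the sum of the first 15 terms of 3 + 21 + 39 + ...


aₙ = 3 + (15-1)×18 = 255
Sₙ = n(a₁+aₙ)/2 = 15×(3+255)/2
= 15×258/2 = 1935

S_15 = 1935


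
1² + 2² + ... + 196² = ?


n = 196
n(n+1)(2n+1)/6 = 196×197×393/6
= 15174516/6 = 2529086

Σk² = 2529086


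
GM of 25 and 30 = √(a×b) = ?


GM = √(25×30) = √750 = 27.3861

GM = 27.3861


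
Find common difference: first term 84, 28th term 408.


d = (aₙ - a₁)/(n-1)
= (408 - 84)/(28-1)
= 324/27 = 12

d = 12


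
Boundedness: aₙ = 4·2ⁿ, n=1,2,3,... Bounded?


aₙ = 4·2ⁿ → as n→∞, aₙ→∞ (since base 2 > 1)
No finite upper bound exists
The sequence is UNBOUNDED

Unbounded (aₙ → ∞ as n → ∞)


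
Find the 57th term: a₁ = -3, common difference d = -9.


aₙ = a₁ + (n-1)d
= -3 + (57-1)×-9
= -3 - 504
= -507

a_57 = -507


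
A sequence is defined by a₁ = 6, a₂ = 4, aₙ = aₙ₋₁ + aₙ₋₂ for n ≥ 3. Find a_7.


Computing iteratively: 6, 4, 10, 14, 24, 38, 62
a_7 = 62

a_7 = 62


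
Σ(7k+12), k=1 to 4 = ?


Σ(7k+12) = 7·Σk + 12·n
= 7·10 + 12·4
= 70 + 48 = 118

Σ = 118


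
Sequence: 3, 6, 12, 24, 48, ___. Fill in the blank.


Pattern: geometric (r=2)
Terms: 3, 6, 12, 24, 48
Next term = 96

Next term = 96


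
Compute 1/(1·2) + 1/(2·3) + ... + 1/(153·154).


1/(k(k+1)) = 1/k - 1/(k+1) (partial fractions)
Telescoping: Σ = 1 - 1/154 = 153/154

Sum = 153/154


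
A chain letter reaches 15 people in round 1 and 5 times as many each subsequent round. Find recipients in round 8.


aₙ = a₁·r^(n-1)
= 15×5^7
= 15×78125
= 1171875

a_8 = 1171875


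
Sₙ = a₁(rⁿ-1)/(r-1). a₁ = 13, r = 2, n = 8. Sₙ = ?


Sₙ = 13×(2^8 - 1)/(2 - 1)
= 13×(256 - 1)/1
= 13×255/1
= 3315

S_8 = 3315


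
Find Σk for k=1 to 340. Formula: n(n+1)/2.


n(n+1)/2 = 340×341/2 = 115940/2 = 57970

Σk = 57970


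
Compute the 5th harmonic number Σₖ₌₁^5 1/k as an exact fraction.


H_5 = 1/1 + 1/2 + 1/3 + 1/4 + 1/5
= 137/60
≈ 2.2833

H_5 = 137/60 ≈ 2.2833


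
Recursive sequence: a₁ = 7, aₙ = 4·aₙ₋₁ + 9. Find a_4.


Computing step by step:
a_1 = 7
a_2 = 37
a_3 = 157
a_4 = 637


a_4 = 637


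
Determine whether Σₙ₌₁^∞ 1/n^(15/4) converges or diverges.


p-series test: Σ c/n^p converges if p > 1, diverges if p ≤ 1 (constant c > 0 doesn't affect convergence).
p = 15/4
15/4 > 1 → CONVERGES

Converges (p = 15/4 > 1)


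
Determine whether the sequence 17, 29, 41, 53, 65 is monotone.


Differences: 12, 12, 12, 12
All differences > 0 → strictly INCREASING

Monotonically increasing


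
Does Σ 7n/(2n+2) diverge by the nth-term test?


lim(n→∞) 7n/(2n+2) = 7/2 = 7/2  (divide numerator and denominator by n)
lim aₙ = 7/2 ≠ 0 → series DIVERGES

Diverges (lim aₙ = 7/2 ≠ 0)


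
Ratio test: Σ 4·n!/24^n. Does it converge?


aₙ = 4·n!/24^n
a_{n+1}/aₙ = (n+1)!/24^(n+1) × 24^n/n!  (constant 4 cancels)
= (n+1)/24
L = lim(n→∞) (n+1)/24 = ∞
L > 1 → series DIVERGES

Diverges (ratio test: L = ∞ > 1)


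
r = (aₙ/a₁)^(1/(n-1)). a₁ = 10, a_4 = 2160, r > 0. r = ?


r^(n-1) = aₙ/a₁
r^3 = 2160/10 = 216
r = 216^(1/3)
= 6

r = 6


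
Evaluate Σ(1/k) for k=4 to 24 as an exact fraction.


Σₖ₌4^24 1/k = 1/4 + 1/5 + 1/6 + ... + 1/24
= 693417203/356948592
≈ 1.9426

Sum = 693417203/356948592 ≈ 1.9426


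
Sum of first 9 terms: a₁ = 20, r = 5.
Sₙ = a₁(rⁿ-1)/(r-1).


Sₙ = 20×(5^9 - 1)/(5 - 1)
= 20×(1953125 - 1)/4
= 20×1953124/4
= 9765620

S_9 = 9765620


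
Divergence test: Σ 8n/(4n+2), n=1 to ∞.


lim(n→∞) 8n/(4n+2) = 8/4 = 2  (divide numerator and denominator by n)
lim aₙ = 2 ≠ 0 → series DIVERGES

Diverges (lim aₙ = 2 ≠ 0)


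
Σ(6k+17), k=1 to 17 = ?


Σ(6k+17) = 6·Σk + 17·n
= 6·153 + 17·17
= 918 + 289 = 1207

Σ = 1207


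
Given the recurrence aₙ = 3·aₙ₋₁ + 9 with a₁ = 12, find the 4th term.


Computing step by step:
a_1 = 12
a_2 = 45
a_3 = 144
a_4 = 441


a_4 = 441


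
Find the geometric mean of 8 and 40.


GM = √(8×40) = √320 = 17.8885

GM = 17.8885


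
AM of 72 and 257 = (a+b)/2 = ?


AM = (72 + 257)/2 = 329/2 = 164.5

AM = 164.5


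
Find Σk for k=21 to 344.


Σₖ₌21^344 k = Σₖ₌₁^344 k − Σₖ₌₁^20 k
= 344·345/2 − 20·21/2
= 59340 − 210 = 59130

Σk = 59130


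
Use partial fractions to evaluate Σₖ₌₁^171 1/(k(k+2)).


1/(k(k+2)) = (1/2)·(1/k - 1/(k+2)) (partial fractions)
Telescoping: Σ = (1/2)·(1 + 1/2 - 1/172 - 1/173) = 44289/59512

Sum = 44289/59512


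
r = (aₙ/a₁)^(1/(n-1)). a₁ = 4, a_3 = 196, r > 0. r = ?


r^(n-1) = aₙ/a₁
r^2 = 196/4 = 49
r = 49^(1/2)
= ±7; taking r > 0 gives r = 7

r = 7


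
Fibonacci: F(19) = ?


Fibonacci sequence: 1, 1, 2, 3, 5, 8, 13, 21, 34, 55, 89, ...
F(19) = 4181

F(19) = 4181


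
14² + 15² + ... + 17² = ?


Σₖ₌14^17 k² = Σₖ₌₁^17 k² − Σₖ₌₁^13 k²
= 17·18·35/6 − 13·14·27/6
= 1785 − 819 = 966

Σk² = 966


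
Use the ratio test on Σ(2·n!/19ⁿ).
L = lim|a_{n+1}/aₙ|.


aₙ = 2·n!/19^n
a_{n+1}/aₙ = (n+1)!/19^(n+1) × 19^n/n!  (constant 2 cancels)
= (n+1)/19
L = lim(n→∞) (n+1)/19 = ∞
L > 1 → series DIVERGES

Diverges (ratio test: L = ∞ > 1)


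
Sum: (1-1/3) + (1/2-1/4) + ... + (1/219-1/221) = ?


Telescoping with gap 2: two head and two tail terms survive.
= (1 + 1/2) - (1/220 + 1/221)
= 3/2 - 1/220 - 1/221 = 72489/48620

Sum = 72489/48620


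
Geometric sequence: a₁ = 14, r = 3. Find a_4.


aₙ = a₁·r^(n-1)
= 14×3^3
= 14×27
= 378

a_4 = 378


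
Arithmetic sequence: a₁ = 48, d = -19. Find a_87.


aₙ = a₁ + (n-1)d
= 48 + (87-1)×-19
= 48 - 1634
= -1586

a_87 = -1586


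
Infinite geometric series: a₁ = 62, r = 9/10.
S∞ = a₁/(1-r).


S∞ = a₁/(1-r) = 62/(1 - 9/10)
= 62/(1/10)
= 620

S∞ = 620


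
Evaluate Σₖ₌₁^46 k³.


n(n+1)/2 = 46×47/2 = 1081
Σk³ = 1081² = 1168561

Σk³ = 1168561


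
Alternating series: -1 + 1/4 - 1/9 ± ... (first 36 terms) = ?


S = -1 + 1/4 - 1/9 + 1/16 - 1/25 + 1/36 - 1/49 + 1/64 ± ...
= -0.8221
(Full series converges to -π²/12 ≈ -0.8225)

S_36 = -0.8221


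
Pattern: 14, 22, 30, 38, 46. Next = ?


Pattern: arithmetic (d=8)
Terms: 14, 22, 30, 38, 46
Next term = 54

Next term = 54


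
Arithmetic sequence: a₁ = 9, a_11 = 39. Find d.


d = (aₙ - a₁)/(n-1)
= (39 - 9)/(11-1)
= 30/10 = 3

d = 3


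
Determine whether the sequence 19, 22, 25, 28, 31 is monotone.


Differences: 3, 3, 3, 3
All differences > 0 → strictly INCREASING

Monotonically increasing


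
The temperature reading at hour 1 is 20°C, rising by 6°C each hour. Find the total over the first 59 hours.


aₙ = 20 + (59-1)×6 = 368
Sₙ = n(a₁+aₙ)/2 = 59×(20+368)/2
= 59×388/2 = 11446

S_59 = 11446


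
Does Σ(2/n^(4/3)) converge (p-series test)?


p-series test: Σ c/n^p converges if p > 1, diverges if p ≤ 1 (constant c > 0 doesn't affect convergence).
p = 4/3
4/3 > 1 → CONVERGES

Converges (p = 4/3 > 1)


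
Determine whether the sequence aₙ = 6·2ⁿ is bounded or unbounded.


aₙ = 6·2ⁿ → as n→∞, aₙ→∞ (since base 2 > 1)
No finite upper bound exists
The sequence is UNBOUNDED

Unbounded (aₙ → ∞ as n → ∞)


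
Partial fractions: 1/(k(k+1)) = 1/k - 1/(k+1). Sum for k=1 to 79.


1/(k(k+1)) = 1/k - 1/(k+1) (partial fractions)
Telescoping: Σ = 1 - 1/80 = 79/80

Sum = 79/80


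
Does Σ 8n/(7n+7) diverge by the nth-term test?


lim(n→∞) 8n/(7n+7) = 8/7 = 8/7  (divide numerator and denominator by n)
lim aₙ = 8/7 ≠ 0 → series DIVERGES

Diverges (lim aₙ = 8/7 ≠ 0)


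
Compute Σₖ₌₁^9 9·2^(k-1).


Sₙ = 9×(2^9 - 1)/(2 - 1)
= 9×(512 - 1)/1
= 9×511/1
= 4599

S_9 = 4599


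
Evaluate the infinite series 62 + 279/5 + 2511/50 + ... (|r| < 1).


S∞ = a₁/(1-r) = 62/(1 - 9/10)
= 62/(1/10)
= 620

S∞ = 620


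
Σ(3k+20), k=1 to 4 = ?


Σ(3k+20) = 3·Σk + 20·n
= 3·10 + 20·4
= 30 + 80 = 110

Σ = 110


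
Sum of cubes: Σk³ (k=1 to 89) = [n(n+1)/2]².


n(n+1)/2 = 89×90/2 = 4005
Σk³ = 4005² = 16040025

Σk³ = 16040025


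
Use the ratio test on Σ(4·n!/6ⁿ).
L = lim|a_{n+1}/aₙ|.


aₙ = 4·n!/6^n
a_{n+1}/aₙ = (n+1)!/6^(n+1) × 6^n/n!  (constant 4 cancels)
= (n+1)/6
L = lim(n→∞) (n+1)/6 = ∞
L > 1 → series DIVERGES

Diverges (ratio test: L = ∞ > 1)


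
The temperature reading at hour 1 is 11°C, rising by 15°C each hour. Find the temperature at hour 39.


aₙ = a₁ + (n-1)d
= 11 + (39-1)×15
= 11 + 570
= 581

a_39 = 581


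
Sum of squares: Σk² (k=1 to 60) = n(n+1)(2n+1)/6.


n = 60
n(n+1)(2n+1)/6 = 60×61×121/6
= 442860/6 = 73810

Σk² = 73810


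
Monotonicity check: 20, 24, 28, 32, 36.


Differences: 4, 4, 4, 4
All differences > 0 → strictly INCREASING

Monotonically increasing


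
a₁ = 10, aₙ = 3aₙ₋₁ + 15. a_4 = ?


Computing step by step:
a_1 = 10
a_2 = 45
a_3 = 150
a_4 = 465


a_4 = 465


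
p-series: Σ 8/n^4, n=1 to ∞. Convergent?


p-series test: Σ c/n^p converges if p > 1, diverges if p ≤ 1 (constant c > 0 doesn't affect convergence).
p = 4
4 > 1 → CONVERGES

Converges (p = 4 > 1)


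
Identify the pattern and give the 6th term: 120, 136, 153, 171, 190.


Pattern: triangular numbers: n(n+1)/2
Terms: 120, 136, 153, 171, 190
Next term = 210

Next term = 210


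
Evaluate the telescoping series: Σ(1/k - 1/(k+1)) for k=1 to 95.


Telescoping: adjacent terms cancel.
= 1/1 - 1/96
= 1 - 1/96 = 95/96

Sum = 95/96


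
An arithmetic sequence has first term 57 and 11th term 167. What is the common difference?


d = (aₙ - a₁)/(n-1)
= (167 - 57)/(11-1)
= 110/10 = 11

d = 11


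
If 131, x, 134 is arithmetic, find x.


AM = (131 + 134)/2 = 265/2 = 132.5

AM = 132.5


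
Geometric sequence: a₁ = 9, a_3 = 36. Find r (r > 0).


r^(n-1) = aₙ/a₁
r^2 = 36/9 = 4
r = 4^(1/2)
= ±2; taking r > 0 gives r = 2

r = 2


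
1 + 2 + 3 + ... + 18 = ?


n(n+1)/2 = 18×19/2 = 342/2 = 171

Σk = 171


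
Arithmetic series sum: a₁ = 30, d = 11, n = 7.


aₙ = 30 + (7-1)×11 = 96
Sₙ = n(a₁+aₙ)/2 = 7×(30+96)/2
= 7×126/2 = 441

S_7 = 441


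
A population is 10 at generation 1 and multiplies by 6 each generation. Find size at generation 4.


aₙ = a₁·r^(n-1)
= 10×6^3
= 10×216
= 2160

a_4 = 2160


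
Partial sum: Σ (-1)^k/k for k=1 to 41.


S = -1 + 1/2 - 1/3 + 1/4 - 1/5 + 1/6 - 1/7 + 1/8 ± ...
= -0.7052
(Full series converges to -ln(2) ≈ -0.6931)

S_41 = -0.7052


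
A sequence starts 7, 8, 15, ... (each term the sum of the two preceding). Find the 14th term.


Computing iteratively: 7, 8, 15, 23, 38, 61, 99, 160, 259, 419, 678, 1097, ...
a_14 = 2872

a_14 = 2872


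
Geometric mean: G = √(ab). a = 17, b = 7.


GM = √(17×7) = √119 = 10.9087

GM = 10.9087


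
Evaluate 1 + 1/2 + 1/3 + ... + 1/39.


H_39 = 1/1 + 1/2 + 1/3 + ... + 1/39
= 2066035355155033/485721041551200
≈ 4.2535

H_39 = 2066035355155033/485721041551200 ≈ 4.2535


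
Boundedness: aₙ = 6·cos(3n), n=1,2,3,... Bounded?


For all n, -1 ≤ cos(3n) ≤ 1, so -6 ≤ 6·cos(3n) ≤ 6
Lower bound: -6, Upper bound: 6
The sequence IS bounded

Bounded (-6 ≤ aₙ ≤ 6)


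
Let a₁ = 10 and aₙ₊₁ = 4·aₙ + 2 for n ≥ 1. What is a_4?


Computing step by step:
a_1 = 10
a_2 = 42
a_3 = 170
a_4 = 682


a_4 = 682


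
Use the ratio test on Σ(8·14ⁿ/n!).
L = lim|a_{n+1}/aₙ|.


aₙ = 8·14^n/n!
a_{n+1}/aₙ = 14^(n+1)/(n+1)! × n!/14^n  (constant 8 cancels)
= 14/(n+1)
L = lim(n→∞) 14/(n+1) = 0
L < 1 → series CONVERGES

Converges (ratio test: L = 0 < 1)


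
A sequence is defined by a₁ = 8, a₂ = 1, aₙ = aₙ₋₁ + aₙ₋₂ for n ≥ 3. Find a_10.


Computing iteratively: 8, 1, 9, 10, 19, 29, 48, 77, 125, 202
a_10 = 202

a_10 = 202


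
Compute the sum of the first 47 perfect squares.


n = 47
n(n+1)(2n+1)/6 = 47×48×95/6
= 214320/6 = 35720

Σk² = 35720


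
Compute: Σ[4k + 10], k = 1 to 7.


Σ(4k+10) = 4·Σk + 10·n
= 4·28 + 10·7
= 112 + 70 = 182

Σ = 182


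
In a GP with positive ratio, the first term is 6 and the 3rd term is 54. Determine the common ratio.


r^(n-1) = aₙ/a₁
r^2 = 54/6 = 9
r = 9^(1/2)
= ±3; taking r > 0 gives r = 3

r = 3


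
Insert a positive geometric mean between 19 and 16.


GM = √(19×16) = √304 = 17.4356

GM = 17.4356


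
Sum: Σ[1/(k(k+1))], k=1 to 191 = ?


1/(k(k+1)) = 1/k - 1/(k+1) (partial fractions)
Telescoping: Σ = 1 - 1/192 = 191/192

Sum = 191/192


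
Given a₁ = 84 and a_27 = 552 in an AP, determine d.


d = (aₙ - a₁)/(n-1)
= (552 - 84)/(27-1)
= 468/26 = 18

d = 18


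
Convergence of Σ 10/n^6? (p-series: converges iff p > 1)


p-series test: Σ c/n^p converges if p > 1, diverges if p ≤ 1 (constant c > 0 doesn't affect convergence).
p = 6
6 > 1 → CONVERGES

Converges (p = 6 > 1)


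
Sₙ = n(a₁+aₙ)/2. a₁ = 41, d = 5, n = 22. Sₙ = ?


aₙ = 41 + (22-1)×5 = 146
Sₙ = n(a₁+aₙ)/2 = 22×(41+146)/2
= 22×187/2 = 2057

S_22 = 2057


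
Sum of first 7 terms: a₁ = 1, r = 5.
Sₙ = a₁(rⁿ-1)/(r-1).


Sₙ = 1×(5^7 - 1)/(5 - 1)
= 1×(78125 - 1)/4
= 1×78124/4
= 19531

S_7 = 19531


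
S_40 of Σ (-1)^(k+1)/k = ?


S = 1 - 1/2 + 1/3 - 1/4 + 1/5 - 1/6 + 1/7 - 1/8 ± ...
= 0.6808
(Full series converges to +ln(2) ≈ +0.6931)

S_40 = 0.6808


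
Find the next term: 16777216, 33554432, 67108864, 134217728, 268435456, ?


Pattern: powers of 2: 2ⁿ
Terms: 16777216, 33554432, 67108864, 134217728, 268435456
Next term = 536870912

Next term = 536870912


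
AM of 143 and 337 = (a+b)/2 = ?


AM = (143 + 337)/2 = 480/2 = 240

AM = 240


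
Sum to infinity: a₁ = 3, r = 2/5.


S∞ = a₁/(1-r) = 3/(1 - 2/5)
= 3/(3/5)
= 5

S∞ = 5


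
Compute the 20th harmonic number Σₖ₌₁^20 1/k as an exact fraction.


H_20 = 1/1 + 1/2 + 1/3 + ... + 1/20
= 55835135/15519504
≈ 3.5977

H_20 = 55835135/15519504 ≈ 3.5977


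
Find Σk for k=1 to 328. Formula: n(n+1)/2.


n(n+1)/2 = 328×329/2 = 107912/2 = 53956

Σk = 53956


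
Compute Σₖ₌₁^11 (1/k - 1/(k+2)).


Telescoping with gap 2: two head and two tail terms survive.
= (1 + 1/2) - (1/12 + 1/13)
= 3/2 - 1/12 - 1/13 = 209/156

Sum = 209/156


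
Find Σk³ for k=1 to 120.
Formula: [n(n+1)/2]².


n(n+1)/2 = 120×121/2 = 7260
Σk³ = 7260² = 52707600

Σk³ = 52707600


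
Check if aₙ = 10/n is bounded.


a₁ = 10, a₂ = 10/2, a₃ = 10/3, ...
0 < aₙ ≤ 10 for all n ≥ 1
Lower bound: 0, Upper bound: 10
The sequence IS bounded

Bounded (0 < aₙ ≤ 10)


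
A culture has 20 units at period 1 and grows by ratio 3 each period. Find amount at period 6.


aₙ = a₁·r^(n-1)
= 20×3^5
= 20×243
= 4860

a_6 = 4860


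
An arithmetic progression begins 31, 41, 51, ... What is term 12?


aₙ = a₁ + (n-1)d
= 31 + (12-1)×10
= 31 + 110
= 141

a_12 = 141


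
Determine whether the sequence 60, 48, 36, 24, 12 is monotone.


Differences: -12, -12, -12, -12
All differences < 0 → strictly DECREASING

Monotonically decreasing


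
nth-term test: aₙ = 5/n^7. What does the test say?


lim(n→∞) 5/n^7 = 0
lim aₙ = 0 → nth-term test is INCONCLUSIVE
(Need other tests; this is actually a convergent p-series with p=7 > 1)

Inconclusive (lim aₙ = 0; need another test)


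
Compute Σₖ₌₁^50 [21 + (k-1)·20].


aₙ = 21 + (50-1)×20 = 1001
Sₙ = n(a₁+aₙ)/2 = 50×(21+1001)/2
= 50×1022/2 = 25550

S_50 = 25550


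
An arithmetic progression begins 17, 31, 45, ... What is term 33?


aₙ = a₁ + (n-1)d
= 17 + (33-1)×14
= 17 + 448
= 465

a_33 = 465


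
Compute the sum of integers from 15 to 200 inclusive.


Σₖ₌15^200 k = Σₖ₌₁^200 k − Σₖ₌₁^14 k
= 200·201/2 − 14·15/2
= 20100 − 105 = 19995

Σk = 19995


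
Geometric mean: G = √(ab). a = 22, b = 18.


GM = √(22×18) = √396 = 19.8997

GM = 19.8997


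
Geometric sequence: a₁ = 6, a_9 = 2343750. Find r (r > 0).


r^(n-1) = aₙ/a₁
r^8 = 2343750/6 = 390625
r = 390625^(1/8)
= ±5; taking r > 0 gives r = 5

r = 5


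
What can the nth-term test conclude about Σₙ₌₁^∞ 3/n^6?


lim(n→∞) 3/n^6 = 0
lim aₙ = 0 → nth-term test is INCONCLUSIVE
(Need other tests; this is actually a convergent p-series with p=6 > 1)

Inconclusive (lim aₙ = 0; need another test)


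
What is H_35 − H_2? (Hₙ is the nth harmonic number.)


Σₖ₌3^35 1/k = 1/3 + 1/4 + 1/5 + ... + 1/35
= 34745876421709/13127595717600
≈ 2.6468

Sum = 34745876421709/13127595717600 ≈ 2.6468


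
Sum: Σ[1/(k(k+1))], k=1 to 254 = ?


1/(k(k+1)) = 1/k - 1/(k+1) (partial fractions)
Telescoping: Σ = 1 - 1/255 = 254/255

Sum = 254/255


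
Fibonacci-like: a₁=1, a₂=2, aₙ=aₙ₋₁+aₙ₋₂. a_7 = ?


Computing iteratively: 1, 2, 3, 5, 8, 13, 21
a_7 = 21

a_7 = 21


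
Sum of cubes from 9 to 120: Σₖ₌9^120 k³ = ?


Σₖ₌9^120 k³ = [120·121/2]² − [8·9/2]²
= 52707600 − 1296 = 52706304

Σk³ = 52706304


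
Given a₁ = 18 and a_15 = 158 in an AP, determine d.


d = (aₙ - a₁)/(n-1)
= (158 - 18)/(15-1)
= 140/14 = 10

d = 10


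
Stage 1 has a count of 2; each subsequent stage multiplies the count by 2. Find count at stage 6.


aₙ = a₁·r^(n-1)
= 2×2^5
= 2×32
= 64

a_6 = 64


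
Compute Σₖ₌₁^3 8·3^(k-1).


Sₙ = 8×(3^3 - 1)/(3 - 1)
= 8×(27 - 1)/2
= 8×26/2
= 104

S_3 = 104


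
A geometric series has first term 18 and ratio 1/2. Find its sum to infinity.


S∞ = a₁/(1-r) = 18/(1 - 1/2)
= 18/(1/2)
= 36

S∞ = 36


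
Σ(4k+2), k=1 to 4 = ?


Σ(4k+2) = 4·Σk + 2·n
= 4·10 + 2·4
= 40 + 8 = 48

Σ = 48


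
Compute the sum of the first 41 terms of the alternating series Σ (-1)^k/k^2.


S = -1 + 1/4 - 1/9 + 1/16 - 1/25 + 1/36 - 1/49 + 1/64 ± ...
= -0.8228
(Full series converges to -π²/12 ≈ -0.8225)

S_41 = -0.8228


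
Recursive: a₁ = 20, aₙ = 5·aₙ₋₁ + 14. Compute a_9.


Computing step by step:
a_1 = 20
a_2 = 114
a_3 = 584
a_4 = 2934
a_5 = 14684
a_6 = 73434
a_7 = 367184
a_8 = 1835934
a_9 = 9179684


a_9 = 9179684


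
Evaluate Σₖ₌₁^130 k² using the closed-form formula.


n = 130
n(n+1)(2n+1)/6 = 130×131×261/6
= 4444830/6 = 740805

Σk² = 740805


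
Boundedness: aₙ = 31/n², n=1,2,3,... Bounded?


a₁ = 31, a₂ = 31/4, a₃ = 31/9, ...
0 < aₙ ≤ 31 for all n ≥ 1
The sequence IS bounded

Bounded (0 < aₙ ≤ 31)


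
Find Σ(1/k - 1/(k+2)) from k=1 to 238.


Telescoping with gap 2: two head and two tail terms survive.
= (1 + 1/2) - (1/239 + 1/240)
= 3/2 - 1/239 - 1/240 = 85561/57360

Sum = 85561/57360


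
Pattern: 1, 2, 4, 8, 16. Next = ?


Pattern: powers of 2: 2ⁿ
Terms: 1, 2, 4, 8, 16
Next term = 32

Next term = 32


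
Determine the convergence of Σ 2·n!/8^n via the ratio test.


aₙ = 2·n!/8^n
a_{n+1}/aₙ = (n+1)!/8^(n+1) × 8^n/n!  (constant 2 cancels)
= (n+1)/8
L = lim(n→∞) (n+1)/8 = ∞
L > 1 → series DIVERGES

Diverges (ratio test: L = ∞ > 1)


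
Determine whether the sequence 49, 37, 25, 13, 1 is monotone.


Differences: -12, -12, -12, -12
All differences < 0 → strictly DECREASING

Monotonically decreasing


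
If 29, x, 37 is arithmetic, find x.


AM = (29 + 37)/2 = 66/2 = 33

AM = 33


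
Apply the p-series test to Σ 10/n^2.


p-series test: Σ c/n^p converges if p > 1, diverges if p ≤ 1 (constant c > 0 doesn't affect convergence).
p = 2
2 > 1 → CONVERGES

Converges (p = 2 > 1)


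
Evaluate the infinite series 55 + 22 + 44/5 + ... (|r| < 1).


S∞ = a₁/(1-r) = 55/(1 - 2/5)
= 55/(3/5)
= 275/3

S∞ = 275/3


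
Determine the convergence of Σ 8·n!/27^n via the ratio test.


aₙ = 8·n!/27^n
a_{n+1}/aₙ = (n+1)!/27^(n+1) × 27^n/n!  (constant 8 cancels)
= (n+1)/27
L = lim(n→∞) (n+1)/27 = ∞
L > 1 → series DIVERGES

Diverges (ratio test: L = ∞ > 1)


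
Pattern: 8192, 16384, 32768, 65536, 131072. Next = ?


Pattern: powers of 2: 2ⁿ
Terms: 8192, 16384, 32768, 65536, 131072
Next term = 262144

Next term = 262144


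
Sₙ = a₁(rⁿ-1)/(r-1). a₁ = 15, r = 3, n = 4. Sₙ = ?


Sₙ = 15×(3^4 - 1)/(3 - 1)
= 15×(81 - 1)/2
= 15×80/2
= 600

S_4 = 600


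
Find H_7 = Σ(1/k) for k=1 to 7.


H_7 = 1/1 + 1/2 + 1/3 + 1/4 + 1/5 + 1/6 + 1/7
= 363/140
≈ 2.5929

H_7 = 363/140 ≈ 2.5929


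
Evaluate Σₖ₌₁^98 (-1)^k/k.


S = -1 + 1/2 - 1/3 + 1/4 - 1/5 + 1/6 - 1/7 + 1/8 ± ...
= -0.6881
(Full series converges to -ln(2) ≈ -0.6931)

S_98 = -0.6881


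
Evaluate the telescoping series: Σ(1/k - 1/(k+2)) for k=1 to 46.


Telescoping with gap 2: two head and two tail terms survive.
= (1 + 1/2) - (1/47 + 1/48)
= 3/2 - 1/47 - 1/48 = 3289/2256

Sum = 3289/2256


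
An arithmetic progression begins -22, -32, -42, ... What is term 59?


aₙ = a₁ + (n-1)d
= -22 + (59-1)×-10
= -22 - 580
= -602

a_59 = -602


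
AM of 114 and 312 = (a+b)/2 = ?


AM = (114 + 312)/2 = 426/2 = 213

AM = 213


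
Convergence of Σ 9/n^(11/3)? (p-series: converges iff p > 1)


p-series test: Σ c/n^p converges if p > 1, diverges if p ≤ 1 (constant c > 0 doesn't affect convergence).
p = 11/3
11/3 > 1 → CONVERGES

Converges (p = 11/3 > 1)


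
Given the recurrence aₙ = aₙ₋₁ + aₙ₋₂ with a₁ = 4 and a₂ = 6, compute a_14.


Computing iteratively: 4, 6, 10, 16, 26, 42, 68, 110, 178, 288, 466, 754, ...
a_14 = 1974

a_14 = 1974


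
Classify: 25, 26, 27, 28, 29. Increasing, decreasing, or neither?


Differences: 1, 1, 1, 1
All differences > 0 → strictly INCREASING

Monotonically increasing


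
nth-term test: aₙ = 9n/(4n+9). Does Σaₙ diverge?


lim(n→∞) 9n/(4n+9) = 9/4 = 9/4  (divide numerator and denominator by n)
lim aₙ = 9/4 ≠ 0 → series DIVERGES

Diverges (lim aₙ = 9/4 ≠ 0)


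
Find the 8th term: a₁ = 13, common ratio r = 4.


aₙ = a₁·r^(n-1)
= 13×4^7
= 13×16384
= 212992

a_8 = 212992


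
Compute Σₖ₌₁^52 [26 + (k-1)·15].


aₙ = 26 + (52-1)×15 = 791
Sₙ = n(a₁+aₙ)/2 = 52×(26+791)/2
= 52×817/2 = 21242

S_52 = 21242


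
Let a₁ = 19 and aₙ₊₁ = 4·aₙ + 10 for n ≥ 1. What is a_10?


Computing step by step:
a_1 = 19
a_2 = 86
a_3 = 354
a_4 = 1426
a_5 = 5714
a_6 = 22866
a_7 = 91474
a_8 = 365906
a_9 = 1463634
a_10 = 5854546


a_10 = 5854546


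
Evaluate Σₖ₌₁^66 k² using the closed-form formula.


n = 66
n(n+1)(2n+1)/6 = 66×67×133/6
= 588126/6 = 98021

Σk² = 98021


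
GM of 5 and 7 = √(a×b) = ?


GM = √(5×7) = √35 = 5.9161

GM = 5.9161


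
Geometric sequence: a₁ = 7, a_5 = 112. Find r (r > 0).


r^(n-1) = aₙ/a₁
r^4 = 112/7 = 16
r = 16^(1/4)
= ±2; taking r > 0 gives r = 2

r = 2


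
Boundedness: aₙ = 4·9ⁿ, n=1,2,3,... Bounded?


aₙ = 4·9ⁿ → as n→∞, aₙ→∞ (since base 9 > 1)
No finite upper bound exists
The sequence is UNBOUNDED

Unbounded (aₙ → ∞ as n → ∞)


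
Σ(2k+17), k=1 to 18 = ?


Σ(2k+17) = 2·Σk + 17·n
= 2·171 + 17·18
= 342 + 306 = 648

Σ = 648


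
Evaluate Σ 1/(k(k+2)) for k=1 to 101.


1/(k(k+2)) = (1/2)·(1/k - 1/(k+2)) (partial fractions)
Telescoping: Σ = (1/2)·(1 + 1/2 - 1/102 - 1/103) = 7777/10506

Sum = 7777/10506


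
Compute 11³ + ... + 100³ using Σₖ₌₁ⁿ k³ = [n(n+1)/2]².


Σₖ₌11^100 k³ = [100·101/2]² − [10·11/2]²
= 25502500 − 3025 = 25499475

Σk³ = 25499475


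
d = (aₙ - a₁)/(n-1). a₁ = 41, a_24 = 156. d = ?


d = (aₙ - a₁)/(n-1)
= (156 - 41)/(24-1)
= 115/23 = 5

d = 5


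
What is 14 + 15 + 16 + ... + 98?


Σₖ₌14^98 k = Σₖ₌₁^98 k − Σₖ₌₁^13 k
= 98·99/2 − 13·14/2
= 4851 − 91 = 4760

Σk = 4760


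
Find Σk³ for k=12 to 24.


Σₖ₌12^24 k³ = [24·25/2]² − [11·12/2]²
= 90000 − 4356 = 85644

Σk³ = 85644


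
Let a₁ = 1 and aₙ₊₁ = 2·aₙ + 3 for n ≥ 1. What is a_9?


Computing step by step:
a_1 = 1
a_2 = 5
a_3 = 13
a_4 = 29
a_5 = 61
a_6 = 125
a_7 = 253
a_8 = 509
a_9 = 1021


a_9 = 1021


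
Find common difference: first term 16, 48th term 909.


d = (aₙ - a₁)/(n-1)
= (909 - 16)/(48-1)
= 893/47 = 19

d = 19


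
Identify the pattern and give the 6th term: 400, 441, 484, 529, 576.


Pattern: perfect squares: n²
Terms: 400, 441, 484, 529, 576
Next term = 625

Next term = 625


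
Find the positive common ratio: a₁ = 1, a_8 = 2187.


r^(n-1) = aₙ/a₁
r^7 = 2187/1 = 2187
r = 2187^(1/7)
= 3

r = 3


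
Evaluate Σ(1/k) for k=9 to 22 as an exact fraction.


Σₖ₌9^22 1/k = 1/9 + 1/10 + 1/11 + ... + 1/22
= 25166327/25865840
≈ 0.973

Sum = 25166327/25865840 ≈ 0.973


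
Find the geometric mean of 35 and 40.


GM = √(35×40) = √1400 = 37.4166

GM = 37.4166


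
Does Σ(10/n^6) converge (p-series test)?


p-series test: Σ c/n^p converges if p > 1, diverges if p ≤ 1 (constant c > 0 doesn't affect convergence).
p = 6
6 > 1 → CONVERGES

Converges (p = 6 > 1)


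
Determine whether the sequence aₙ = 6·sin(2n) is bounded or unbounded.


For all n, -1 ≤ sin(2n) ≤ 1, so -6 ≤ 6·sin(2n) ≤ 6
Lower bound: -6, Upper bound: 6
The sequence IS bounded

Bounded (-6 ≤ aₙ ≤ 6)


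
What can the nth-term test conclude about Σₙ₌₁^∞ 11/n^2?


lim(n→∞) 11/n^2 = 0
lim aₙ = 0 → nth-term test is INCONCLUSIVE
(Need other tests; this is actually a convergent p-series with p=2 > 1)

Inconclusive (lim aₙ = 0; need another test)


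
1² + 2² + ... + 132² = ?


n = 132
n(n+1)(2n+1)/6 = 132×133×265/6
= 4652340/6 = 775390

Σk² = 775390


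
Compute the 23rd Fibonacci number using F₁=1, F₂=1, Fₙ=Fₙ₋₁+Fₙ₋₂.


Fibonacci sequence: 1, 1, 2, 3, 5, 8, 13, 21, 34, 55, 89, ...
F(23) = 28657

F(23) = 28657


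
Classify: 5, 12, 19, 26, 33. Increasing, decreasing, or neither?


Differences: 7, 7, 7, 7
All differences > 0 → strictly INCREASING

Monotonically increasing


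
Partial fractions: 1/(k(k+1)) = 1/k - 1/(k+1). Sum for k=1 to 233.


1/(k(k+1)) = 1/k - 1/(k+1) (partial fractions)
Telescoping: Σ = 1 - 1/234 = 233/234

Sum = 233/234


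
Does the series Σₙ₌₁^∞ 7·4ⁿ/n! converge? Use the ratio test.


aₙ = 7·4^n/n!
a_{n+1}/aₙ = 4^(n+1)/(n+1)! × n!/4^n  (constant 7 cancels)
= 4/(n+1)
L = lim(n→∞) 4/(n+1) = 0
L < 1 → series CONVERGES

Converges (ratio test: L = 0 < 1)


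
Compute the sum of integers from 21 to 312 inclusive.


Σₖ₌21^312 k = Σₖ₌₁^312 k − Σₖ₌₁^20 k
= 312·313/2 − 20·21/2
= 48828 − 210 = 48618

Σk = 48618


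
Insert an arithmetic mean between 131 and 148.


AM = (131 + 148)/2 = 279/2 = 139.5

AM = 139.5


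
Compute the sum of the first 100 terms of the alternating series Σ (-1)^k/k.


S = -1 + 1/2 - 1/3 + 1/4 - 1/5 + 1/6 - 1/7 + 1/8 ± ...
= -0.6882
(Full series converges to -ln(2) ≈ -0.6931)

S_100 = -0.6882


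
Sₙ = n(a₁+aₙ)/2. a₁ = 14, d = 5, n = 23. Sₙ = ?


aₙ = 14 + (23-1)×5 = 124
Sₙ = n(a₁+aₙ)/2 = 23×(14+124)/2
= 23×138/2 = 1587

S_23 = 1587


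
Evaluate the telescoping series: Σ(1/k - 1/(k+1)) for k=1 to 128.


Telescoping: adjacent terms cancel.
= 1/1 - 1/129
= 1 - 1/129 = 128/129

Sum = 128/129


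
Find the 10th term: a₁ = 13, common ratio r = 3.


aₙ = a₁·r^(n-1)
= 13×3^9
= 13×19683
= 255879

a_10 = 255879


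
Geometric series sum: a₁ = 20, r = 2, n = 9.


Sₙ = 20×(2^9 - 1)/(2 - 1)
= 20×(512 - 1)/1
= 20×511/1
= 10220

S_9 = 10220


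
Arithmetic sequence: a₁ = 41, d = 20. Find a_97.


aₙ = a₁ + (n-1)d
= 41 + (97-1)×20
= 41 + 1920
= 1961

a_97 = 1961


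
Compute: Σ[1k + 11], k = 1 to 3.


Σ(1k+11) = 1·Σk + 11·n
= 1·6 + 11·3
= 6 + 33 = 39

Σ = 39


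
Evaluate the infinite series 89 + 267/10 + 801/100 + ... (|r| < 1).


S∞ = a₁/(1-r) = 89/(1 - 3/10)
= 89/(7/10)
= 890/7

S∞ = 890/7


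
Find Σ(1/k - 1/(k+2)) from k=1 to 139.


Telescoping with gap 2: two head and two tail terms survive.
= (1 + 1/2) - (1/140 + 1/141)
= 3/2 - 1/140 - 1/141 = 29329/19740

Sum = 29329/19740


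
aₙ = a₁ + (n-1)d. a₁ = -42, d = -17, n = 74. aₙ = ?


aₙ = a₁ + (n-1)d
= -42 + (74-1)×-17
= -42 - 1241
= -1283

a_74 = -1283


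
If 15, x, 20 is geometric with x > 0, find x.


GM = √(15×20) = √300 = 17.3205

GM = 17.3205


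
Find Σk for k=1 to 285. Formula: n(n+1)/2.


n(n+1)/2 = 285×286/2 = 81510/2 = 40755

Σk = 40755


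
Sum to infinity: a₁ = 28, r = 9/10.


S∞ = a₁/(1-r) = 28/(1 - 9/10)
= 28/(1/10)
= 280

S∞ = 280


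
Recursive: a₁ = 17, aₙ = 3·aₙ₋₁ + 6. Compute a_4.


Computing step by step:
a_1 = 17
a_2 = 57
a_3 = 177
a_4 = 537


a_4 = 537


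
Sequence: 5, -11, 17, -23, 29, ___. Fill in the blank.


Pattern: alternating sign, magnitude arithmetic (d=6)
Terms: 5, -11, 17, -23, 29
Next term = -35

Next term = -35
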